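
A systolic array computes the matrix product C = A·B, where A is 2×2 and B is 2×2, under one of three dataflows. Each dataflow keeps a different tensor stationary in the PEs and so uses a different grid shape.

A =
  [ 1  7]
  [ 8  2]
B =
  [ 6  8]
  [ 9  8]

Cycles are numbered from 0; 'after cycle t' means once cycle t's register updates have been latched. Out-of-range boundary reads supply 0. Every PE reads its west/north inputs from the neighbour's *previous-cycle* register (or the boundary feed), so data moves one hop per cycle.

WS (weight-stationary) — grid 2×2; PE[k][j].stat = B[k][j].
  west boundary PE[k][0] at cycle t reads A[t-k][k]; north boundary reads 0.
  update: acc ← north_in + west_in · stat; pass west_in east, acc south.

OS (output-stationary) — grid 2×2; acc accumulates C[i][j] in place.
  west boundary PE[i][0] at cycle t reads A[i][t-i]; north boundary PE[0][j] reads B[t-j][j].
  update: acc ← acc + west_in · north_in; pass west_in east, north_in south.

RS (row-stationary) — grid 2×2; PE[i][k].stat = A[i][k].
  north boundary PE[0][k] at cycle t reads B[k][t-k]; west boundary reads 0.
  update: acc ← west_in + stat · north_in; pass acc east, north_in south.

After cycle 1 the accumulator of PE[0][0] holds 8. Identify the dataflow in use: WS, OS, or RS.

Under WS (2×2), PE[0][0]:
  0: (0,0).acc=6  regs=<1,6>
  1: (0,0).acc=48  regs=<8,48>
Under OS (2×2), PE[0][0]:
  0: (0,0).acc=6  regs=<1,6>
  1: (0,0).acc=69  regs=<7,9>
Under RS (2×2), PE[0][0]:
  0: (0,0).acc=6  regs=<6,6>
  1: (0,0).acc=8  regs=<8,8>

dataflow = RS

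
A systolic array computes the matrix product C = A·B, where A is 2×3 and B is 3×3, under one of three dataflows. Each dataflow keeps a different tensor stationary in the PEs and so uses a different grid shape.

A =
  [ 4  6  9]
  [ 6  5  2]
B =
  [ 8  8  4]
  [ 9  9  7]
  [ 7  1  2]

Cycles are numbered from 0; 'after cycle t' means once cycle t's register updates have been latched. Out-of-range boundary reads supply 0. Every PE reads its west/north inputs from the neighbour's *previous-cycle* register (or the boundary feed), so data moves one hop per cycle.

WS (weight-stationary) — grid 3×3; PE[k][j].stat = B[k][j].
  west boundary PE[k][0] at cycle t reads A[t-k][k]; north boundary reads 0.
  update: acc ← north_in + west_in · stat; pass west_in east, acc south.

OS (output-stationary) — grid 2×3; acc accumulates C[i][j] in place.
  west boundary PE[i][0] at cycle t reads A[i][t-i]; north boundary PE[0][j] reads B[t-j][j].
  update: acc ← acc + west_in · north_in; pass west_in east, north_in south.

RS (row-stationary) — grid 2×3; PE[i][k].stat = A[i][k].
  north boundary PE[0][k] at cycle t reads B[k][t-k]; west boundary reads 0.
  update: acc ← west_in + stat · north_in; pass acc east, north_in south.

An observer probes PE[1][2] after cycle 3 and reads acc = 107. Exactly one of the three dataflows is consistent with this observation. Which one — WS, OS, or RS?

dataflow = RS

WS (3×3 grid), PE[1][2]:
  c0 r1c2: 0 / 0 / 0
  c1 r1c2: 0 / 0 / 0
  c2 r1c2: 0 / 0 / 0
  c3 r1c2: 58 / 6 / 58
OS (2×3 grid), PE[1][2]:
  c0 r1c2: 0 / 0 / 0
  c1 r1c2: 0 / 0 / 0
  c2 r1c2: 0 / 0 / 0
  c3 r1c2: 24 / 6 / 4
RS (2×3 grid), PE[1][2]:
  c0 r1c2: 0 / 0 / 0
  c1 r1c2: 0 / 0 / 0
  c2 r1c2: 0 / 0 / 0
  c3 r1c2: 107 / 107 / 7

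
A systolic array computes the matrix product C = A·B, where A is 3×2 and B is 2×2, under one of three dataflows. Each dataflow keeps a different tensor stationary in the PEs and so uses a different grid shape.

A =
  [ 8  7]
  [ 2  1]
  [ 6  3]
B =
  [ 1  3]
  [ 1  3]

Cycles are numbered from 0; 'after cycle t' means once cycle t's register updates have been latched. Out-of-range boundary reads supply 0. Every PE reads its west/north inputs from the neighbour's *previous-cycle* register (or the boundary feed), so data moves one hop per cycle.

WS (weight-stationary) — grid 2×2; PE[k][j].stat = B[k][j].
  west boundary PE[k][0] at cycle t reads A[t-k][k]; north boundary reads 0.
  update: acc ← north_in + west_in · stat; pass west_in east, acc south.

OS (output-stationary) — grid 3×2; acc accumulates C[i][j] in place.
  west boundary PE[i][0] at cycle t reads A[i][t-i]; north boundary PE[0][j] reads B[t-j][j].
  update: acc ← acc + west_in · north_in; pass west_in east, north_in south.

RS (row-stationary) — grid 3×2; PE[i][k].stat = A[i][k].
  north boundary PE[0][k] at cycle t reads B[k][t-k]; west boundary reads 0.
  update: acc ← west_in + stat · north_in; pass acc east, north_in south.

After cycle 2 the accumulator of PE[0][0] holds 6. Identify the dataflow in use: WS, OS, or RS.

dataflow = WS

WS (2×2 grid), PE[0][0]:
  step 0 · PE0,0: acc=8; fwd→8 fwd↓8
  step 1 · PE0,0: acc=2; fwd→2 fwd↓2
  step 2 · PE0,0: acc=6; fwd→6 fwd↓6
OS (3×2 grid), PE[0][0]:
  step 0 · PE0,0: acc=8; fwd→8 fwd↓1
  step 1 · PE0,0: acc=15; fwd→7 fwd↓1
  step 2 · PE0,0: acc=15; fwd→0 fwd↓0
RS (3×2 grid), PE[0][0]:
  step 0 · PE0,0: acc=8; fwd→8 fwd↓1
  step 1 · PE0,0: acc=24; fwd→24 fwd↓3
  step 2 · PE0,0: acc=0; fwd→0 fwd↓0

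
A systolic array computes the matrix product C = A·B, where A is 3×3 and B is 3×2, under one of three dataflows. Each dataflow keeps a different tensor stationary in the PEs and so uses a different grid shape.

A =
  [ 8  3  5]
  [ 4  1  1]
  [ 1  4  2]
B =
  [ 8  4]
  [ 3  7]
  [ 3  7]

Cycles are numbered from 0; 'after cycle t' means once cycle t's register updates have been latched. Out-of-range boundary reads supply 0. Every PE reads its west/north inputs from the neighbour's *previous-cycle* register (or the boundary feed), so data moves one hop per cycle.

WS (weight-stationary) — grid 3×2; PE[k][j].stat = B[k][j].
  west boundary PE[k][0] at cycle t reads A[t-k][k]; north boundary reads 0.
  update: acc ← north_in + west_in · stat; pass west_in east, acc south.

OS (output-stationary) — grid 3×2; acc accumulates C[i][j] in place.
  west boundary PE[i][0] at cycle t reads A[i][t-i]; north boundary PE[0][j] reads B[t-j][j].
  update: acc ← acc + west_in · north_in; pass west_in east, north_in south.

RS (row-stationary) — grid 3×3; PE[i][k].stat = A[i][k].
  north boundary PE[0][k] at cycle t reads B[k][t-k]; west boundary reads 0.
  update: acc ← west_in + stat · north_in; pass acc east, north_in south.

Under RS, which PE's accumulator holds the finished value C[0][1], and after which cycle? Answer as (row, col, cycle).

RS: C[0][1] accumulates in PE[0][2]:
  @0  [0,2]  acc 0  |  →0  ↓0
  @1  [0,2]  acc 0  |  →0  ↓0
  @2  [0,2]  acc 88  |  →88  ↓3
  @3  [0,2]  acc 88  |  →88  ↓7

(row, col, cycle) = (0, 2, 3)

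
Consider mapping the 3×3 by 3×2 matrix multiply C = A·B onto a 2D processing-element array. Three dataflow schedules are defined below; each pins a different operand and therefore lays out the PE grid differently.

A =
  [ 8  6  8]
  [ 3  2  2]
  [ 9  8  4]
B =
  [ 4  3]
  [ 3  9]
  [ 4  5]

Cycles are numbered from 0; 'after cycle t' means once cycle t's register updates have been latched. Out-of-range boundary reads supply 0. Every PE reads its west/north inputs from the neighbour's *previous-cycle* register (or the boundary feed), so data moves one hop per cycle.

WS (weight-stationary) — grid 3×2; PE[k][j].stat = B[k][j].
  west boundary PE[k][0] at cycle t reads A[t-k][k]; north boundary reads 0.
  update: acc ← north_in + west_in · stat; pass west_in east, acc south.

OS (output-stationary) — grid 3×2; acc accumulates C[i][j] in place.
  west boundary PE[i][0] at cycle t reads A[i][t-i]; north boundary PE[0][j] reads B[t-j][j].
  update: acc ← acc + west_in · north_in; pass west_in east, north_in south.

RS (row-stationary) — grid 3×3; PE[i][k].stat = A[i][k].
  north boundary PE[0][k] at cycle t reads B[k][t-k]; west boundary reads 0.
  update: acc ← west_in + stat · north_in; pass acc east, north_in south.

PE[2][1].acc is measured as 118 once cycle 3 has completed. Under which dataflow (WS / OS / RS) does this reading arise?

dataflow = WS

WS (3×2 grid), PE[2][1]:
  cycle 0: PE[2][1] → acc 0, east 0, south 0
  cycle 1: PE[2][1] → acc 0, east 0, south 0
  cycle 2: PE[2][1] → acc 0, east 0, south 0
  cycle 3: PE[2][1] → acc 118, east 8, south 118
OS (3×2 grid), PE[2][1]:
  cycle 0: PE[2][1] → acc 0, east 0, south 0
  cycle 1: PE[2][1] → acc 0, east 0, south 0
  cycle 2: PE[2][1] → acc 0, east 0, south 0
  cycle 3: PE[2][1] → acc 27, east 9, south 3
RS (3×3 grid), PE[2][1]:
  cycle 0: PE[2][1] → acc 0, east 0, south 0
  cycle 1: PE[2][1] → acc 0, east 0, south 0
  cycle 2: PE[2][1] → acc 0, east 0, south 0
  cycle 3: PE[2][1] → acc 60, east 60, south 3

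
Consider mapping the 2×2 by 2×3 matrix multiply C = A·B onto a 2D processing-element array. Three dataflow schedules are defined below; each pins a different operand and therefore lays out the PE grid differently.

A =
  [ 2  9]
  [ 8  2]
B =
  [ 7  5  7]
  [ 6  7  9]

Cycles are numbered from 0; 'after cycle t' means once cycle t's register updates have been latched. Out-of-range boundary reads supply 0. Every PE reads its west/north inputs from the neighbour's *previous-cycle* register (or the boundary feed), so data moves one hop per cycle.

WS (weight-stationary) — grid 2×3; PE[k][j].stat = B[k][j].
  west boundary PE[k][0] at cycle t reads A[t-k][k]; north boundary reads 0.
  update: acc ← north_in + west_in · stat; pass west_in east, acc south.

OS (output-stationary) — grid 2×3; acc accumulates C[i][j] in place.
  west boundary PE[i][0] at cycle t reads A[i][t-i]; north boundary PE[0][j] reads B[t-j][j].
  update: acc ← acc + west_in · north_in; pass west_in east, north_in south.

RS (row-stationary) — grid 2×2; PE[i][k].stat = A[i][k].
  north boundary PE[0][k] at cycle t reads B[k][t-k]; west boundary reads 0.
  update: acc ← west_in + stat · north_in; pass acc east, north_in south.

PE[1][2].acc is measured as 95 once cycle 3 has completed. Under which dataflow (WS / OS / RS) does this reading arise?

WS [2×3] PE[1][2] across cycles:
  step 0 · PE1,2: acc=0; fwd→0 fwd↓0
  step 1 · PE1,2: acc=0; fwd→0 fwd↓0
  step 2 · PE1,2: acc=0; fwd→0 fwd↓0
  step 3 · PE1,2: acc=95; fwd→9 fwd↓95
OS [2×3] PE[1][2] across cycles:
  step 0 · PE1,2: acc=0; fwd→0 fwd↓0
  step 1 · PE1,2: acc=0; fwd→0 fwd↓0
  step 2 · PE1,2: acc=0; fwd→0 fwd↓0
  step 3 · PE1,2: acc=56; fwd→8 fwd↓7
RS: PE[1][2] is outside its 2×2 grid.

dataflow = WS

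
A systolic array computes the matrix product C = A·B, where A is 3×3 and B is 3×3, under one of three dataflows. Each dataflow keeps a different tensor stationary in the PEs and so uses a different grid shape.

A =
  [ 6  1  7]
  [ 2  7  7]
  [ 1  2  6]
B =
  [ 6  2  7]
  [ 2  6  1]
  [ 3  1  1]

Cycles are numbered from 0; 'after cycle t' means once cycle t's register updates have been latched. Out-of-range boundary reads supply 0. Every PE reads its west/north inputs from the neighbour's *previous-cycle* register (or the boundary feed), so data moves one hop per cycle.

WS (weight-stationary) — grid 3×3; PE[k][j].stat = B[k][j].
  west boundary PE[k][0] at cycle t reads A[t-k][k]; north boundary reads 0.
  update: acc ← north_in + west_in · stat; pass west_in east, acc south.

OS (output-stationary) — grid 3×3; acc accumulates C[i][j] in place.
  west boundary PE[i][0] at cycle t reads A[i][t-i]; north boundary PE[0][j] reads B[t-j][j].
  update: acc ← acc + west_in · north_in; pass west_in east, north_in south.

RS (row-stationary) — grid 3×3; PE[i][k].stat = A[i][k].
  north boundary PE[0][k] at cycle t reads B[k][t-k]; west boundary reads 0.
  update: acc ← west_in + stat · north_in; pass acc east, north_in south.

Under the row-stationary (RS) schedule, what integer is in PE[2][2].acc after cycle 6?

PE[2][2].acc = 15

Tracing RS — 3×3 array, target PE[2][2]:
  c0 r1c2: 0 / 0 / 0
  c0 r2c1: 0 / 0 / 0
  c0 r2c2: 0 / 0 / 0
  c1 r1c2: 0 / 0 / 0
  c1 r2c1: 0 / 0 / 0
  c1 r2c2: 0 / 0 / 0
  c2 r1c2: 0 / 0 / 0
  c2 r2c1: 0 / 0 / 0
  c2 r2c2: 0 / 0 / 0
  c3 r1c2: 47 / 47 / 3
  c3 r2c1: 10 / 10 / 2
  c3 r2c2: 0 / 0 / 0
  c4 r1c2: 53 / 53 / 1
  c4 r2c1: 14 / 14 / 6
  c4 r2c2: 28 / 28 / 3
  c5 r1c2: 28 / 28 / 1
  c5 r2c1: 9 / 9 / 1
  c5 r2c2: 20 / 20 / 1
  c6 r1c2: 0 / 0 / 0
  c6 r2c1: 0 / 0 / 0
  c6 r2c2: 15 / 15 / 1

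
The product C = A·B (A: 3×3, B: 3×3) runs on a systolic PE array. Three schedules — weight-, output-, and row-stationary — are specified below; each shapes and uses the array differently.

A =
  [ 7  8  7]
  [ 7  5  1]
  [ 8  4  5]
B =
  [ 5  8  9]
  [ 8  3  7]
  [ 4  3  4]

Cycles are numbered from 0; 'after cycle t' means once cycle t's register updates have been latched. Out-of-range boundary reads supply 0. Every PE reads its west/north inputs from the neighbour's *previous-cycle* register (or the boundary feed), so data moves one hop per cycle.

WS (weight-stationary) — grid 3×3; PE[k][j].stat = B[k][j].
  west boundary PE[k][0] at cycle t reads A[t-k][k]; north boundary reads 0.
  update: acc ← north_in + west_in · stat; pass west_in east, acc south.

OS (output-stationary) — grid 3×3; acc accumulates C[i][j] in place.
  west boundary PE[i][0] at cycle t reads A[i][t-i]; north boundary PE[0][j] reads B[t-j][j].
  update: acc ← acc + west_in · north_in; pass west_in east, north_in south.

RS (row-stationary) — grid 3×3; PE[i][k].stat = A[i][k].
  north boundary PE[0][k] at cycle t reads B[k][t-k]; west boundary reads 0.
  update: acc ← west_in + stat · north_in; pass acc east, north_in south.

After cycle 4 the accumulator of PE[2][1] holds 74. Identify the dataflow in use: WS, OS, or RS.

dataflow = WS

Under WS (3×3), PE[2][1]:
  t=0 PE[2][1]: acc=0 h=0 v=0
  t=1 PE[2][1]: acc=0 h=0 v=0
  t=2 PE[2][1]: acc=0 h=0 v=0
  t=3 PE[2][1]: acc=101 h=7 v=101
  t=4 PE[2][1]: acc=74 h=1 v=74
Under OS (3×3), PE[2][1]:
  t=0 PE[2][1]: acc=0 h=0 v=0
  t=1 PE[2][1]: acc=0 h=0 v=0
  t=2 PE[2][1]: acc=0 h=0 v=0
  t=3 PE[2][1]: acc=64 h=8 v=8
  t=4 PE[2][1]: acc=76 h=4 v=3
Under RS (3×3), PE[2][1]:
  t=0 PE[2][1]: acc=0 h=0 v=0
  t=1 PE[2][1]: acc=0 h=0 v=0
  t=2 PE[2][1]: acc=0 h=0 v=0
  t=3 PE[2][1]: acc=72 h=72 v=8
  t=4 PE[2][1]: acc=76 h=76 v=3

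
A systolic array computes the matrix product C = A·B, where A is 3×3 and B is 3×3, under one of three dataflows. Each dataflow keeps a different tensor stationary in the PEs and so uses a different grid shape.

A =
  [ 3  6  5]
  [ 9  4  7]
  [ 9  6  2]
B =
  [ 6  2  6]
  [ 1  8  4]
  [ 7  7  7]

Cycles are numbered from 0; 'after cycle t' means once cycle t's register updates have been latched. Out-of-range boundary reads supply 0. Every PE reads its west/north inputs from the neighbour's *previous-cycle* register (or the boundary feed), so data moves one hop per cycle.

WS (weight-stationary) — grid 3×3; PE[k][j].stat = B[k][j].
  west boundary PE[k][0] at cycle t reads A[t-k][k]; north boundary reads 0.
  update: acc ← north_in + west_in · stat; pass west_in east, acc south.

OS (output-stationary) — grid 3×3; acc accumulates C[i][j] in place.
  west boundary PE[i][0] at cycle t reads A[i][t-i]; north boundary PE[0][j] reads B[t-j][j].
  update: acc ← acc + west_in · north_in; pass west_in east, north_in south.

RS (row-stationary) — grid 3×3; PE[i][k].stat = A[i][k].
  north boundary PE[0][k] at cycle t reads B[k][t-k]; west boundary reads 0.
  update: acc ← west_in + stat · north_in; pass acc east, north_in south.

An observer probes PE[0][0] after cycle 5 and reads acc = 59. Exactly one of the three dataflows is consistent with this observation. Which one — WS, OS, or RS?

dataflow = OS

— WS: 3×3; PE[0][0] trace:
  @0  [0,0]  acc 18  |  →3  ↓18
  @1  [0,0]  acc 54  |  →9  ↓54
  @2  [0,0]  acc 54  |  →9  ↓54
  @3  [0,0]  acc 0  |  →0  ↓0
  @4  [0,0]  acc 0  |  →0  ↓0
  @5  [0,0]  acc 0  |  →0  ↓0
— OS: 3×3; PE[0][0] trace:
  @0  [0,0]  acc 18  |  →3  ↓6
  @1  [0,0]  acc 24  |  →6  ↓1
  @2  [0,0]  acc 59  |  →5  ↓7
  @3  [0,0]  acc 59  |  →0  ↓0
  @4  [0,0]  acc 59  |  →0  ↓0
  @5  [0,0]  acc 59  |  →0  ↓0
— RS: 3×3; PE[0][0] trace:
  @0  [0,0]  acc 18  |  →18  ↓6
  @1  [0,0]  acc 6  |  →6  ↓2
  @2  [0,0]  acc 18  |  →18  ↓6
  @3  [0,0]  acc 0  |  →0  ↓0
  @4  [0,0]  acc 0  |  →0  ↓0
  @5  [0,0]  acc 0  |  →0  ↓0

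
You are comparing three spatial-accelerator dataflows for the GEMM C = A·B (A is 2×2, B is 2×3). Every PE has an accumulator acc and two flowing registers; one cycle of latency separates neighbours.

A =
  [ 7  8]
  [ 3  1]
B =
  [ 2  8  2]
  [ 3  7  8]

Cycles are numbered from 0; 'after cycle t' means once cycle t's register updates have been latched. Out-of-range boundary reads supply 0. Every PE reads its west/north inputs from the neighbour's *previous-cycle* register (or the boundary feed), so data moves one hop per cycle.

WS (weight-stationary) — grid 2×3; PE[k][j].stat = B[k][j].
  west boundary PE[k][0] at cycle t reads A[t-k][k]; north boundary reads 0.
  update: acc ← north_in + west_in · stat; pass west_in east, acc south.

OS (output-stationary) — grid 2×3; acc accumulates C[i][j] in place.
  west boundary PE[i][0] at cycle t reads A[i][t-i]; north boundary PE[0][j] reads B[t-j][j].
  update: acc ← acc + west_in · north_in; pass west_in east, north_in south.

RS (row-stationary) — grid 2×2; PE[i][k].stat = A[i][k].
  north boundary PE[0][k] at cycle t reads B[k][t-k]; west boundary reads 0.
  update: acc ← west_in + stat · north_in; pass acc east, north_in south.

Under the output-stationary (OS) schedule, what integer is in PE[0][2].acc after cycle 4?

OS on a 2×3 grid — tracing PE[0][2] and its feeders:
  cycle 0: PE[0][1] → acc 0, east 0, south 0
  cycle 0: PE[0][2] → acc 0, east 0, south 0
  cycle 1: PE[0][1] → acc 56, east 7, south 8
  cycle 1: PE[0][2] → acc 0, east 0, south 0
  cycle 2: PE[0][1] → acc 112, east 8, south 7
  cycle 2: PE[0][2] → acc 14, east 7, south 2
  cycle 3: PE[0][1] → acc 112, east 0, south 0
  cycle 3: PE[0][2] → acc 78, east 8, south 8
  cycle 4: PE[0][1] → acc 112, east 0, south 0
  cycle 4: PE[0][2] → acc 78, east 0, south 0

PE[0][2].acc = 78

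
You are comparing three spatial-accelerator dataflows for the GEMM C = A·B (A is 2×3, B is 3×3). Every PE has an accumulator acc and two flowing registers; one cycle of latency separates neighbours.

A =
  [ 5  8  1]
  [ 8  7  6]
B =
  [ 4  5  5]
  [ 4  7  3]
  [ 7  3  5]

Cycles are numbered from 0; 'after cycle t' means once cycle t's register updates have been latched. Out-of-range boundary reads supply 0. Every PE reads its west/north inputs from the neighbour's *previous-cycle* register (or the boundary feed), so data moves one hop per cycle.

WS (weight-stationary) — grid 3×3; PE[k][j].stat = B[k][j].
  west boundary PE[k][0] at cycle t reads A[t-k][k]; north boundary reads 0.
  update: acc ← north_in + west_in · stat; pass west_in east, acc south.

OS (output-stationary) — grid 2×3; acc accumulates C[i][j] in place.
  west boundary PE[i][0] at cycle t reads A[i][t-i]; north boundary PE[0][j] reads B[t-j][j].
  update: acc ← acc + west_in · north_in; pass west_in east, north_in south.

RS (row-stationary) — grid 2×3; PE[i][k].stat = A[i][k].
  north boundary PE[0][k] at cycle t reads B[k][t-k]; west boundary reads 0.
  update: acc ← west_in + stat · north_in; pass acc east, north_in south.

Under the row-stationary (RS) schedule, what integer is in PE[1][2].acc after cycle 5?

PE[1][2].acc = 91

RS on a 2×3 grid — tracing PE[1][2] and its feeders:
  0: (0,2).acc=0  regs=<0,0>
  0: (1,1).acc=0  regs=<0,0>
  0: (1,2).acc=0  regs=<0,0>
  1: (0,2).acc=0  regs=<0,0>
  1: (1,1).acc=0  regs=<0,0>
  1: (1,2).acc=0  regs=<0,0>
  2: (0,2).acc=59  regs=<59,7>
  2: (1,1).acc=60  regs=<60,4>
  2: (1,2).acc=0  regs=<0,0>
  3: (0,2).acc=84  regs=<84,3>
  3: (1,1).acc=89  regs=<89,7>
  3: (1,2).acc=102  regs=<102,7>
  4: (0,2).acc=54  regs=<54,5>
  4: (1,1).acc=61  regs=<61,3>
  4: (1,2).acc=107  regs=<107,3>
  5: (0,2).acc=0  regs=<0,0>
  5: (1,1).acc=0  regs=<0,0>
  5: (1,2).acc=91  regs=<91,5>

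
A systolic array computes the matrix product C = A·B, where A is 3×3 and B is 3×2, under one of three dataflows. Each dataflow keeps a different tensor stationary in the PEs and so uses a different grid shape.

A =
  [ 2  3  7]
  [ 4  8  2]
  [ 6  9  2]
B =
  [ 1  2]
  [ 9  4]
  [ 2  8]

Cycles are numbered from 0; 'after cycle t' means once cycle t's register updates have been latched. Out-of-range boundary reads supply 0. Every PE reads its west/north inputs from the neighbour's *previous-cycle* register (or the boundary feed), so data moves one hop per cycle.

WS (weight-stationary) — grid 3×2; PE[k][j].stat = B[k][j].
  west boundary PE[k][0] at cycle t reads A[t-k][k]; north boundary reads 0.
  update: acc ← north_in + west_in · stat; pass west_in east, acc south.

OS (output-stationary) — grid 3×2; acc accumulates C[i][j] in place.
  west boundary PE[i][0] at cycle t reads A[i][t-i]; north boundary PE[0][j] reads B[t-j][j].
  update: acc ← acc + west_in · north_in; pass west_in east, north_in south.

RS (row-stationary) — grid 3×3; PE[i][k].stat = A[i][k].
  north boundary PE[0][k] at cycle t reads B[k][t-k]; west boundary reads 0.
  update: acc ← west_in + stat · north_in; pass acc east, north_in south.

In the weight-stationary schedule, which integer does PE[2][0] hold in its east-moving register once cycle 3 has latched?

WS (3×2). Following PE[2][0] plus its west/north inputs:
  step 0 · PE1,0: acc=0; fwd→0 fwd↓0
  step 0 · PE2,0: acc=0; fwd→0 fwd↓0
  step 1 · PE1,0: acc=29; fwd→3 fwd↓29
  step 1 · PE2,0: acc=0; fwd→0 fwd↓0
  step 2 · PE1,0: acc=76; fwd→8 fwd↓76
  step 2 · PE2,0: acc=43; fwd→7 fwd↓43
  step 3 · PE1,0: acc=87; fwd→9 fwd↓87
  step 3 · PE2,0: acc=80; fwd→2 fwd↓80

register = 2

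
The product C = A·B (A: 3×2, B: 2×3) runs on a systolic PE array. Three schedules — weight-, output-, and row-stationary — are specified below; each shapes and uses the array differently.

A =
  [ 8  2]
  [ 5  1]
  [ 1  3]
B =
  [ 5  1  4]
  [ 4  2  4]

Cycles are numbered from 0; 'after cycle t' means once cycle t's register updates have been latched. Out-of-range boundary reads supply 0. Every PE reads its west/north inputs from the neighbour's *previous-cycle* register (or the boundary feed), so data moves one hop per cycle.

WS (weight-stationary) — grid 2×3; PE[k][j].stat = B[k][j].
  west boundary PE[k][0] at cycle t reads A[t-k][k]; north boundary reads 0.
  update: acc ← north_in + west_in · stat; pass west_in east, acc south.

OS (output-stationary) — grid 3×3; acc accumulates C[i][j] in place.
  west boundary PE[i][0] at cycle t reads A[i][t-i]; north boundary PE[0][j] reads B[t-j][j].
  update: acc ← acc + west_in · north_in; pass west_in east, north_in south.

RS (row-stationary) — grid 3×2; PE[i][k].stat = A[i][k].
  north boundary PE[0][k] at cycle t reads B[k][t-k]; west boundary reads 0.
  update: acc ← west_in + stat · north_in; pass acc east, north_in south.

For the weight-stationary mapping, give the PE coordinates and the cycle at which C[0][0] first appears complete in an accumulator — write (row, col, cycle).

(row, col, cycle) = (1, 0, 1)

WS: C[0][0] accumulates in PE[1][0]:
  step 0 · PE1,0: acc=0; fwd→0 fwd↓0
  step 1 · PE1,0: acc=48; fwd→2 fwd↓48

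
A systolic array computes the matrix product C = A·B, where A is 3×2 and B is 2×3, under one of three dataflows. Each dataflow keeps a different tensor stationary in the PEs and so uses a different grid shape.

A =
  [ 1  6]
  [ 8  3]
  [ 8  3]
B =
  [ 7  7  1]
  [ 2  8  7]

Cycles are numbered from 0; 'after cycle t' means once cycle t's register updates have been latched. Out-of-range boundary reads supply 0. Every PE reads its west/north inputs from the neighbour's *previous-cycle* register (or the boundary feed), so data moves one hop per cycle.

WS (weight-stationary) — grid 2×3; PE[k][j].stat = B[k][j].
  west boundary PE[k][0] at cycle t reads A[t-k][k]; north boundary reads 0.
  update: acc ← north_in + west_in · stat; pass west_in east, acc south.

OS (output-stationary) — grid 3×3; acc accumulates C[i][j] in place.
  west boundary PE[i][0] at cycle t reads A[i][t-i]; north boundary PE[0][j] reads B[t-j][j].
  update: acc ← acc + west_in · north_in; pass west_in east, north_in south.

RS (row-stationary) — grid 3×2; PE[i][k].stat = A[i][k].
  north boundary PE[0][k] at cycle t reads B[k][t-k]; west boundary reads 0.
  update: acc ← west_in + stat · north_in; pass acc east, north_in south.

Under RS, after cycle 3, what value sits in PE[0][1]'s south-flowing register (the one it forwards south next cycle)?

Tracing RS — 3×2 array, target PE[0][1]:
  t=0 PE[0][0]: acc=7 h=7 v=7
  t=0 PE[0][1]: acc=0 h=0 v=0
  t=1 PE[0][0]: acc=7 h=7 v=7
  t=1 PE[0][1]: acc=19 h=19 v=2
  t=2 PE[0][0]: acc=1 h=1 v=1
  t=2 PE[0][1]: acc=55 h=55 v=8
  t=3 PE[0][0]: acc=0 h=0 v=0
  t=3 PE[0][1]: acc=43 h=43 v=7

register = 7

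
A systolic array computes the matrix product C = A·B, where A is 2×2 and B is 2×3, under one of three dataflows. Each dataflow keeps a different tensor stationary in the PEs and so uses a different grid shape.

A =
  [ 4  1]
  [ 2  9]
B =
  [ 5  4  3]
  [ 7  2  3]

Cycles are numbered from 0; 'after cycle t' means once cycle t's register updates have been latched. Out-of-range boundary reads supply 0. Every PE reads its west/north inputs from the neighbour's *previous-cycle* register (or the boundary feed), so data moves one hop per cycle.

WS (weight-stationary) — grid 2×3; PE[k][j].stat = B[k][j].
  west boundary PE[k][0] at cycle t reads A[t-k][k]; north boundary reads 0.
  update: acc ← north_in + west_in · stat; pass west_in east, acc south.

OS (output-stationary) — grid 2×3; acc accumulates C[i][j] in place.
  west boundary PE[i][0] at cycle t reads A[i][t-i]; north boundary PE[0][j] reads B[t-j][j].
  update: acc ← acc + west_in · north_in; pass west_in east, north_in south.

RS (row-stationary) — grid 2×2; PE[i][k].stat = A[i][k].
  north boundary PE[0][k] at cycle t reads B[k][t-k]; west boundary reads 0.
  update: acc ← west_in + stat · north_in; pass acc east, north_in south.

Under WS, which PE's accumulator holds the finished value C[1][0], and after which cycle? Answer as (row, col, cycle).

WS — PE[1][0] is where C[1][0] collects:
  0: (1,0).acc=0  regs=<0,0>
  1: (1,0).acc=27  regs=<1,27>
  2: (1,0).acc=73  regs=<9,73>

(row, col, cycle) = (1, 0, 2)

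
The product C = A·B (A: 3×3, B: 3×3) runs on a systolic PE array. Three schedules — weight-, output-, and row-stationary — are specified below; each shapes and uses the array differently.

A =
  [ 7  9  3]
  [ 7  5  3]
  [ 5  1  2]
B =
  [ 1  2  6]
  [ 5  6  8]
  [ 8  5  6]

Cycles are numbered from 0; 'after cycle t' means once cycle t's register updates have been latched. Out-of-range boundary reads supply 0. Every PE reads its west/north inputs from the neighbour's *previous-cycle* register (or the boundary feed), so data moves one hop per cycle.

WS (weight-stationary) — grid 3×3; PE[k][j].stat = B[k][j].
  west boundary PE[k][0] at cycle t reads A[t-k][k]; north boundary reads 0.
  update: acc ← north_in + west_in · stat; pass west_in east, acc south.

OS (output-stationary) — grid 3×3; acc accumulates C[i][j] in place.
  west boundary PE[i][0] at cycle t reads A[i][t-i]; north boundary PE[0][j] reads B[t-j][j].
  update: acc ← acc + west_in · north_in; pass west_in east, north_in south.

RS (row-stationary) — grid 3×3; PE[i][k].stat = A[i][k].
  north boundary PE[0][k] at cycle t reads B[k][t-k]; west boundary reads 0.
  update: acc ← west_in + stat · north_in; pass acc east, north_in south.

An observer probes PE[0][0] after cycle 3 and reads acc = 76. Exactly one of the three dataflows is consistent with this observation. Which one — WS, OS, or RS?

dataflow = OS

Under WS (3×3), PE[0][0]:
  0: (0,0).acc=7  regs=<7,7>
  1: (0,0).acc=7  regs=<7,7>
  2: (0,0).acc=5  regs=<5,5>
  3: (0,0).acc=0  regs=<0,0>
Under OS (3×3), PE[0][0]:
  0: (0,0).acc=7  regs=<7,1>
  1: (0,0).acc=52  regs=<9,5>
  2: (0,0).acc=76  regs=<3,8>
  3: (0,0).acc=76  regs=<0,0>
Under RS (3×3), PE[0][0]:
  0: (0,0).acc=7  regs=<7,1>
  1: (0,0).acc=14  regs=<14,2>
  2: (0,0).acc=42  regs=<42,6>
  3: (0,0).acc=0  regs=<0,0>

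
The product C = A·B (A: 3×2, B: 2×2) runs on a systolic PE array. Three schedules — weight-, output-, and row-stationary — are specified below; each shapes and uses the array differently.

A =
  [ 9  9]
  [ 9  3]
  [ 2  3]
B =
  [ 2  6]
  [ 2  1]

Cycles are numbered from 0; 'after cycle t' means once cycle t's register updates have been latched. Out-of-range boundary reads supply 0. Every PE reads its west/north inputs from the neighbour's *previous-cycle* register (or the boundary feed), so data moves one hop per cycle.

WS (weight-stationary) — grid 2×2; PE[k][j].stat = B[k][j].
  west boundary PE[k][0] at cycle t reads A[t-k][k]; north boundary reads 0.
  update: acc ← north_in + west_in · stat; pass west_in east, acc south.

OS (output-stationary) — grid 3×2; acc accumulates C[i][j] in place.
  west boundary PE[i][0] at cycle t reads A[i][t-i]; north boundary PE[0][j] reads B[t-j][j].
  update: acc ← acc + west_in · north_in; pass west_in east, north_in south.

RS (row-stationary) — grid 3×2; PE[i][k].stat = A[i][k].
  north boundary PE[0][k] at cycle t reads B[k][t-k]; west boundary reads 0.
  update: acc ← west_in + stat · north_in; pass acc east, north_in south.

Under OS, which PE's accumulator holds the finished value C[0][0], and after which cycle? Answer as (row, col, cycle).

OS — PE[0][0] is where C[0][0] collects:
  step 0 · PE0,0: acc=18; fwd→9 fwd↓2
  step 1 · PE0,0: acc=36; fwd→9 fwd↓2

(row, col, cycle) = (0, 0, 1)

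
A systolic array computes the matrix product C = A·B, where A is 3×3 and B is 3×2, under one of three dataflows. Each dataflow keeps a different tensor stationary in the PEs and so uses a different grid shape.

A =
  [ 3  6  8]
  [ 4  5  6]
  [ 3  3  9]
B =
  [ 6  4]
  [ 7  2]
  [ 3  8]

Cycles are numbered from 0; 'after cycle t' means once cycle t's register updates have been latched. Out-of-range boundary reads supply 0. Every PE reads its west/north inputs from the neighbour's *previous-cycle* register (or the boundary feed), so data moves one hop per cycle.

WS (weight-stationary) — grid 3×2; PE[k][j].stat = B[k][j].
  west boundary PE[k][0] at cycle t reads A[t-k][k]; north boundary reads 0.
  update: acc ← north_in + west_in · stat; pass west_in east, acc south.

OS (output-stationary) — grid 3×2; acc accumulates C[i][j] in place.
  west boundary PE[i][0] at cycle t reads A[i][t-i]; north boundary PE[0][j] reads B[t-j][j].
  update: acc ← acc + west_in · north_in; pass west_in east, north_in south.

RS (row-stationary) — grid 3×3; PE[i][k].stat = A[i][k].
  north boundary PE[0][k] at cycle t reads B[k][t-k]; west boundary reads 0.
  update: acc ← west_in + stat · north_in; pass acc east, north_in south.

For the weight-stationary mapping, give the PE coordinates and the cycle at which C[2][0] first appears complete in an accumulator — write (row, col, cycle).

(row, col, cycle) = (2, 0, 4)

WS — PE[2][0] is where C[2][0] collects:
  @0  [2,0]  acc 0  |  →0  ↓0
  @1  [2,0]  acc 0  |  →0  ↓0
  @2  [2,0]  acc 84  |  →8  ↓84
  @3  [2,0]  acc 77  |  →6  ↓77
  @4  [2,0]  acc 66  |  →9  ↓66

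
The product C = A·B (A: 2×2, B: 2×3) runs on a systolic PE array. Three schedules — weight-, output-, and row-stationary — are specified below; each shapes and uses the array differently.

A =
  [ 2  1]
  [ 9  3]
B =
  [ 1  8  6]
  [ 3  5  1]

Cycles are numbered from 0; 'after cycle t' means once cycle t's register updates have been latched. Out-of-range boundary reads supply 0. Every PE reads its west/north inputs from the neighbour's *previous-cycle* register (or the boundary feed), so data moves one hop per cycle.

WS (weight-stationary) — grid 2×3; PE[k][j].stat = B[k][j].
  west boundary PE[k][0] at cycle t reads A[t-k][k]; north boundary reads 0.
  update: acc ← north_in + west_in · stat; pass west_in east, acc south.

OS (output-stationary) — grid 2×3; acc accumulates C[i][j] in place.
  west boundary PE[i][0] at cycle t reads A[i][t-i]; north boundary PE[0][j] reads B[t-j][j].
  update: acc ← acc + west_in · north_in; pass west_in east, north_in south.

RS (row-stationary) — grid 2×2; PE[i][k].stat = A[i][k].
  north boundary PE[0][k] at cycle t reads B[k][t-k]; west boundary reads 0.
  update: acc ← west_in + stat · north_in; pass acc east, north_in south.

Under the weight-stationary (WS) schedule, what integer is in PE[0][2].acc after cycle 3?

PE[0][2].acc = 54

WS 2×3: PE[0][2] cycle-by-cycle (with neighbour feeds):
  step 0 · PE0,1: acc=0; fwd→0 fwd↓0
  step 0 · PE0,2: acc=0; fwd→0 fwd↓0
  step 1 · PE0,1: acc=16; fwd→2 fwd↓16
  step 1 · PE0,2: acc=0; fwd→0 fwd↓0
  step 2 · PE0,1: acc=72; fwd→9 fwd↓72
  step 2 · PE0,2: acc=12; fwd→2 fwd↓12
  step 3 · PE0,1: acc=0; fwd→0 fwd↓0
  step 3 · PE0,2: acc=54; fwd→9 fwd↓54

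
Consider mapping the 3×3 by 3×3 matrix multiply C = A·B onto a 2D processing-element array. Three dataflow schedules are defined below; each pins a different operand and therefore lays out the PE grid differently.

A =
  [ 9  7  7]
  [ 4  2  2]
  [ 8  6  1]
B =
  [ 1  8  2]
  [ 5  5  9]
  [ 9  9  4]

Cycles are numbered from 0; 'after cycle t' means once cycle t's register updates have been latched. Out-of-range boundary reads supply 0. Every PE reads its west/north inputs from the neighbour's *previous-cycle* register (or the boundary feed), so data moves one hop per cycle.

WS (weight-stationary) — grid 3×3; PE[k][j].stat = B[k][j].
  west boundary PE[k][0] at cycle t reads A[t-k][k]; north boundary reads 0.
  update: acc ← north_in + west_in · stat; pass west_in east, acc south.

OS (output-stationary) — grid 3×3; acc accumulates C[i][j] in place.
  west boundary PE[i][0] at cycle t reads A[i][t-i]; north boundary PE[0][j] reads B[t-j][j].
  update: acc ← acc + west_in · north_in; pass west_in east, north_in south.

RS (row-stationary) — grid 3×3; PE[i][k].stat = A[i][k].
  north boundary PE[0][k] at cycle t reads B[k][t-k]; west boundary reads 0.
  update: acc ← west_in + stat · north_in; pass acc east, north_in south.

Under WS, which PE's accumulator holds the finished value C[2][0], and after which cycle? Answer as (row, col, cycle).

(row, col, cycle) = (2, 0, 4)

WS: C[2][0] accumulates in PE[2][0]:
  @0  [2,0]  acc 0  |  →0  ↓0
  @1  [2,0]  acc 0  |  →0  ↓0
  @2  [2,0]  acc 107  |  →7  ↓107
  @3  [2,0]  acc 32  |  →2  ↓32
  @4  [2,0]  acc 47  |  →1  ↓47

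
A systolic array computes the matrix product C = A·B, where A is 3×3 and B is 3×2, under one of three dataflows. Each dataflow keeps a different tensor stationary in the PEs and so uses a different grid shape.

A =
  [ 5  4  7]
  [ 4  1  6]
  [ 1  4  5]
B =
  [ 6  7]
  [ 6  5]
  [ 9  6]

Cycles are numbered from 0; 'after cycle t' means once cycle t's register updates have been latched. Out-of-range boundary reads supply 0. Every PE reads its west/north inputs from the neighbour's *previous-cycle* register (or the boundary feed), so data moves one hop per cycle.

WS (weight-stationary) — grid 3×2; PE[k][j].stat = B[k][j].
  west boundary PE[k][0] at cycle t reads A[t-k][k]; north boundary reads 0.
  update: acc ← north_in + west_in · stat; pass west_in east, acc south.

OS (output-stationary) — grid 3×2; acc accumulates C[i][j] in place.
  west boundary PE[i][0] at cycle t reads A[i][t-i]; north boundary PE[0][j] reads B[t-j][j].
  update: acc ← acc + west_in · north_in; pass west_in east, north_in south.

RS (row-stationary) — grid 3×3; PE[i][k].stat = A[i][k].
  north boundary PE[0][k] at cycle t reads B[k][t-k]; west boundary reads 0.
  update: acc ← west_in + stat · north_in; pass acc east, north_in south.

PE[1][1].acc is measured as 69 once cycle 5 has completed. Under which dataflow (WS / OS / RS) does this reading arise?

WS [3×2] PE[1][1] across cycles:
  t=0 PE[1][1]: acc=0 h=0 v=0
  t=1 PE[1][1]: acc=0 h=0 v=0
  t=2 PE[1][1]: acc=55 h=4 v=55
  t=3 PE[1][1]: acc=33 h=1 v=33
  t=4 PE[1][1]: acc=27 h=4 v=27
  t=5 PE[1][1]: acc=0 h=0 v=0
OS [3×2] PE[1][1] across cycles:
  t=0 PE[1][1]: acc=0 h=0 v=0
  t=1 PE[1][1]: acc=0 h=0 v=0
  t=2 PE[1][1]: acc=28 h=4 v=7
  t=3 PE[1][1]: acc=33 h=1 v=5
  t=4 PE[1][1]: acc=69 h=6 v=6
  t=5 PE[1][1]: acc=69 h=0 v=0
RS [3×3] PE[1][1] across cycles:
  t=0 PE[1][1]: acc=0 h=0 v=0
  t=1 PE[1][1]: acc=0 h=0 v=0
  t=2 PE[1][1]: acc=30 h=30 v=6
  t=3 PE[1][1]: acc=33 h=33 v=5
  t=4 PE[1][1]: acc=0 h=0 v=0
  t=5 PE[1][1]: acc=0 h=0 v=0

dataflow = OS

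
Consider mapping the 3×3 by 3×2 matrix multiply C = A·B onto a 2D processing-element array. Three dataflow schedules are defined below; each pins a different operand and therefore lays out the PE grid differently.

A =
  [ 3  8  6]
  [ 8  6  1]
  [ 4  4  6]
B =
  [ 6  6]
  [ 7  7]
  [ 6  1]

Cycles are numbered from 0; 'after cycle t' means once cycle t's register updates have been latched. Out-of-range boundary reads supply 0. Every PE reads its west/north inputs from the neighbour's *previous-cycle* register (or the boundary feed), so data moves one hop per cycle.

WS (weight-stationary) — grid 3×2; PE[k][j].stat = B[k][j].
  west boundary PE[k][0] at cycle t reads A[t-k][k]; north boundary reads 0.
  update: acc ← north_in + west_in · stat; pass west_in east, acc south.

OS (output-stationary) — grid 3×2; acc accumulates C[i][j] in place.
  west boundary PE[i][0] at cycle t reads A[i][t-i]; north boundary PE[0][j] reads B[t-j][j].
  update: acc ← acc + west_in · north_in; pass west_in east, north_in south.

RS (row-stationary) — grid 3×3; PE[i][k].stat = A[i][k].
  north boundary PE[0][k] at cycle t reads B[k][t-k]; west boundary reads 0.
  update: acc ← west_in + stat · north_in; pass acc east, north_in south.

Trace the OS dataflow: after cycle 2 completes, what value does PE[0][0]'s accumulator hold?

PE[0][0].acc = 110

OS 3×2: PE[0][0] cycle-by-cycle (with neighbour feeds):
  0: (0,0).acc=18  regs=<3,6>
  1: (0,0).acc=74  regs=<8,7>
  2: (0,0).acc=110  regs=<6,6>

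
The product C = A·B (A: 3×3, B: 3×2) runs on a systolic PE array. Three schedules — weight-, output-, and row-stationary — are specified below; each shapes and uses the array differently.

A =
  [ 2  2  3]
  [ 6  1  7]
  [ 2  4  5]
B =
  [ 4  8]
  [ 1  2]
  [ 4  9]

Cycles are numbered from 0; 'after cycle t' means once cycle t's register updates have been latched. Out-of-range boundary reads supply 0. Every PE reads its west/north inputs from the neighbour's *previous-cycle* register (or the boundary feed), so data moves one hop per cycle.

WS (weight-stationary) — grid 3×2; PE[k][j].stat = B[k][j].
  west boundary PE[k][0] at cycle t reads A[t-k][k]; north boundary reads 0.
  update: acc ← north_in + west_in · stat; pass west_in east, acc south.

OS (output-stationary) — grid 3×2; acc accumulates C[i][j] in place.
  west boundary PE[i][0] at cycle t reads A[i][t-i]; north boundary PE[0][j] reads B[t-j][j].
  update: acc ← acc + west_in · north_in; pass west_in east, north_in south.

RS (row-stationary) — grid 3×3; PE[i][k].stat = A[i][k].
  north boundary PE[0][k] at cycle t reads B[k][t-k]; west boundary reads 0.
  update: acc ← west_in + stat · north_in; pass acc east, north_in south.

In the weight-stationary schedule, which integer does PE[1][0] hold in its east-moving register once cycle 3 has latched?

WS on a 3×2 grid — tracing PE[1][0] and its feeders:
  after 0 — PE[0][0] acc=8, pass-E 2, pass-S 8
  after 0 — PE[1][0] acc=0, pass-E 0, pass-S 0
  after 1 — PE[0][0] acc=24, pass-E 6, pass-S 24
  after 1 — PE[1][0] acc=10, pass-E 2, pass-S 10
  after 2 — PE[0][0] acc=8, pass-E 2, pass-S 8
  after 2 — PE[1][0] acc=25, pass-E 1, pass-S 25
  after 3 — PE[0][0] acc=0, pass-E 0, pass-S 0
  after 3 — PE[1][0] acc=12, pass-E 4, pass-S 12

register = 4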